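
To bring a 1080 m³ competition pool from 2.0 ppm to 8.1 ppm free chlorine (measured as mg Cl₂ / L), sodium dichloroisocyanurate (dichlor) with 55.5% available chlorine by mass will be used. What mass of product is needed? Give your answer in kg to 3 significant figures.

11.9 kg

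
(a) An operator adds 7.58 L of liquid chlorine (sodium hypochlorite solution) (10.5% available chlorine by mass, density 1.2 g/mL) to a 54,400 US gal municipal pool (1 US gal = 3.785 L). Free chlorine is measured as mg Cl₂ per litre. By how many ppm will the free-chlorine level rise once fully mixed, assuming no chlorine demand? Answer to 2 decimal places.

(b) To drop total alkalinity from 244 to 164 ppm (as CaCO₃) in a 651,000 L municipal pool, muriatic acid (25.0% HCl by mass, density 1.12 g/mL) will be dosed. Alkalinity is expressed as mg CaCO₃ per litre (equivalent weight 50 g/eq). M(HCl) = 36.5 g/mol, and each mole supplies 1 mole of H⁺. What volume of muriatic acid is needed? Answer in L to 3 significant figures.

(a) 4.64 ppm; (b) 136 L

(a) Volume: 54,400 US gal × 3.785 L/gal = 205,904 L.
(a) Mass of solution: 7.58 L × 1000 mL/L × 1.2 g/mL = 9096 g.
(a) Available chlorine delivered: 9096 g × 0.105 = 955.1 g as Cl₂.
(a) Concentration rise: 955.1 g / 205,904 L = 4.638 mg/L = 4.64 ppm.

(b) Alkalinity to neutralize: (244 − 164) = 80 mg/L as CaCO₃ × 651,000 L = 52,080 g as CaCO₃.
(b) Equivalents of H⁺ required: 52,080 ÷ 50 g/eq = 1042 eq = 1042 mol HCl.
(b) Mass of HCl: 1042 × 36.5 = 38,020 g.
(b) Mass of 25.0% solution: 38,020 / 0.25 = 152,100 g.
(b) Volume: 152,100 g ÷ 1.12 g/mL = 135,800 mL.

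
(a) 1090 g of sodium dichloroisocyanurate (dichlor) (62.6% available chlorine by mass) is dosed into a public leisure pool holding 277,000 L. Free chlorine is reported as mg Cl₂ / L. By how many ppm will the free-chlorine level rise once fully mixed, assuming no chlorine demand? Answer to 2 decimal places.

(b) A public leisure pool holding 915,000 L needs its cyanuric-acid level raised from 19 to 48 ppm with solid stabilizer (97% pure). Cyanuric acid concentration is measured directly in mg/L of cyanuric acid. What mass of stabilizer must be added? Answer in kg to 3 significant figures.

(a) 2.46 ppm; (b) 27.4 kg

(a) Available chlorine delivered: 1090 g × 0.626 = 682.3 g as Cl₂.
(a) Concentration rise: 682.3 g / 277,000 L = 2.463 mg/L = 2.46 ppm.

(b) CYA to add: (48 − 19) = 29 mg/L × 915,000 L = 26,540 g cyanuric acid.
(b) At 97% purity: 26,540 / 0.97 = 27,360 g product.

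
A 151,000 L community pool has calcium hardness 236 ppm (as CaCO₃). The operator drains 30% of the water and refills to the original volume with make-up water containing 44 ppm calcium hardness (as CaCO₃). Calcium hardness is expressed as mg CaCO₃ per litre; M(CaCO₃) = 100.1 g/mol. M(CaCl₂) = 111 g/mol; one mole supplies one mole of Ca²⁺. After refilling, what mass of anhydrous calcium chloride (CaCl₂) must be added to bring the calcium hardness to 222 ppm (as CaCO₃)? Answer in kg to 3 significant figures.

7.30 kg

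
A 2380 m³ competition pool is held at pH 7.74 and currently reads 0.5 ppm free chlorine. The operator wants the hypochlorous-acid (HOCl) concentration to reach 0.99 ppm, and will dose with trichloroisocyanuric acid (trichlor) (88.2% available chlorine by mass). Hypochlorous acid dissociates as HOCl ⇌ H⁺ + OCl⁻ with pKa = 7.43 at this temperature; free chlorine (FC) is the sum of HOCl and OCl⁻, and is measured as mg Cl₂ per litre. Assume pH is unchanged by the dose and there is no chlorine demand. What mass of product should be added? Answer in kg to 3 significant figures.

6.78 kg

Volume: 2380 m³ = 2,380,000 L.
[OCl⁻]/[HOCl] = 10^(pH − pKa) = 10^(7.74 − 7.43) = 2.042; fraction as HOCl = 1/(1 + 2.042) = 0.3288.
Free chlorine required for 0.99 ppm HOCl: 0.99 / 0.3288 = 3.011 ppm.
FC to add: 3.011 − 0.5 = 2.511 mg/L as Cl₂.
Cl₂ equivalent: 2.511 mg/L × 2,380,000 L = 5977 g.
Product at 88.2% available Cl: 5977 / 0.882 = 6777 g.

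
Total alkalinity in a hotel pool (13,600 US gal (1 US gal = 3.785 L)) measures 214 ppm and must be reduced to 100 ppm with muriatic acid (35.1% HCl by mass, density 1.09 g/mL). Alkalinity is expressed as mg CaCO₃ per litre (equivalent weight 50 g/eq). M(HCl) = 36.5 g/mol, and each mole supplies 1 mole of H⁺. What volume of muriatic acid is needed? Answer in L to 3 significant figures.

Volume: 13,600 US gal × 3.785 L/gal = 51,476 L.
Alkalinity to neutralize: (214 − 100) = 114 mg/L as CaCO₃ × 51,476 L = 5868 g as CaCO₃.
Equivalents of H⁺ required: 5868 ÷ 50 g/eq = 117.4 eq = 117.4 mol HCl.
Mass of HCl: 117.4 × 36.5 = 4284 g.
Mass of 35.1% solution: 4284 / 0.351 = 12,200 g.
Volume: 12,200 g ÷ 1.09 g/mL = 11,200 mL.

11.2 L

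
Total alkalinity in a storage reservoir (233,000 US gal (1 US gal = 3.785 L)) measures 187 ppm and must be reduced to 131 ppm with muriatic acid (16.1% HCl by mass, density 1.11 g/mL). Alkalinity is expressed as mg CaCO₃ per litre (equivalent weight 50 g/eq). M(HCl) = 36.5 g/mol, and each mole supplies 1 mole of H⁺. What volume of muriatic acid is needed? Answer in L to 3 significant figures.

Volume: 233,000 US gal × 3.785 L/gal = 881,905 L.
Alkalinity to neutralize: (187 − 131) = 56 mg/L as CaCO₃ × 881,905 L = 49,390 g as CaCO₃.
Equivalents of H⁺ required: 49,390 ÷ 50 g/eq = 987.7 eq = 987.7 mol HCl.
Mass of HCl: 987.7 × 36.5 = 36,050 g.
Mass of 16.1% solution: 36,050 / 0.161 = 223,900 g.
Volume: 223,900 g ÷ 1.11 g/mL = 201,700 mL.

202 L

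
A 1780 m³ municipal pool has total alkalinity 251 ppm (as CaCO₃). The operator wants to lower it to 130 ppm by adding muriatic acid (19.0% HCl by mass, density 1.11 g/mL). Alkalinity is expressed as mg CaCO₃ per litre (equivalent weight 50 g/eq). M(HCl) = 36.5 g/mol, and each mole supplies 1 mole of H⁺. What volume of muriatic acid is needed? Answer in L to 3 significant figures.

Volume: 1780 m³ = 1,780,000 L.
Alkalinity to neutralize: (251 − 130) = 121 mg/L as CaCO₃ × 1,780,000 L = 215,400 g as CaCO₃.
Equivalents of H⁺ required: 215,400 ÷ 50 g/eq = 4308 eq = 4308 mol HCl.
Mass of HCl: 4308 × 36.5 = 157,200 g.
Mass of 19.0% solution: 157,200 / 0.19 = 827,500 g.
Volume: 827,500 g ÷ 1.11 g/mL = 745,500 mL.

746 L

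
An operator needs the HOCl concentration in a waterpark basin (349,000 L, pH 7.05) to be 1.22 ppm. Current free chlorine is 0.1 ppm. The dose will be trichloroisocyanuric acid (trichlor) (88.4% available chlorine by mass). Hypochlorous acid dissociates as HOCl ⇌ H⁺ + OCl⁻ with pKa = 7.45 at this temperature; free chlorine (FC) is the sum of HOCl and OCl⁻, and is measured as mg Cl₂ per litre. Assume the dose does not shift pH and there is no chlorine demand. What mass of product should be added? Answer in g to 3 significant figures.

[OCl⁻]/[HOCl] = 10^(pH − pKa) = 10^(7.05 − 7.45) = 0.3981; fraction as HOCl = 1/(1 + 0.3981) = 0.7153.
Free chlorine required for 1.22 ppm HOCl: 1.22 / 0.7153 = 1.706 ppm.
FC to add: 1.706 − 0.1 = 1.606 mg/L as Cl₂.
Cl₂ equivalent: 1.606 mg/L × 349,000 L = 560.4 g.
Product at 88.4% available Cl: 560.4 / 0.884 = 633.9 g.

634 g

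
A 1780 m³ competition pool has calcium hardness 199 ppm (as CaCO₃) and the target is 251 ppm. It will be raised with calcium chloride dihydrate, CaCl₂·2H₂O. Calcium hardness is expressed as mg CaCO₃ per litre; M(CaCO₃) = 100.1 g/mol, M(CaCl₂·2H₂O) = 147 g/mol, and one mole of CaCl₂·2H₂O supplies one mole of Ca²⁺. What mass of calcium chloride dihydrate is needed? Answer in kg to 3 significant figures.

136 kg

Volume: 1780 m³ = 1,780,000 L.
Hardness to add: (251 − 199) = 52 mg/L as CaCO₃ × 1,780,000 L = 92,560 g as CaCO₃.
Moles of Ca²⁺ (1 mol Ca²⁺ ≡ 1 mol CaCO₃): 92,560 / 100.1 g/mol = 924.7 mol.
Mass of CaCl₂·2H₂O: 924.7 × 147 = 135,900 g.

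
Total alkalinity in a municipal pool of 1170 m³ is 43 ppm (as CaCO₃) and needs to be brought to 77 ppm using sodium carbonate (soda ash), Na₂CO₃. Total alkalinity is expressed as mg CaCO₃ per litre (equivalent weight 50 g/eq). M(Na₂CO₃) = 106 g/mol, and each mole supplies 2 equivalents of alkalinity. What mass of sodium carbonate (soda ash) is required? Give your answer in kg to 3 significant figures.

Volume: 1170 m³ = 1,170,000 L.
Alkalinity to add: (77 − 43) = 34 mg/L as CaCO₃ × 1,170,000 L = 39,780 g as CaCO₃.
Equivalents: 39,780 g ÷ 50 g/eq = 795.6 eq.
Each mole of Na₂CO₃ supplies 2 eq, so 795.6 / 2 = 397.8 mol.
Mass: 397.8 mol × 106 g/mol = 42,170 g.

42.2 kg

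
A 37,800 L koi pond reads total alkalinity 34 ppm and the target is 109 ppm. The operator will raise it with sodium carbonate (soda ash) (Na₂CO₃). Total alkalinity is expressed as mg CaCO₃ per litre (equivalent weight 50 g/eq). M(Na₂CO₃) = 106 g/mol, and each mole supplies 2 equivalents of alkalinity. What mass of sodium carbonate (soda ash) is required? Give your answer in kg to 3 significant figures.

3.01 kg

Alkalinity to add: (109 − 34) = 75 mg/L as CaCO₃ × 37,800 L = 2835 g as CaCO₃.
Equivalents: 2835 g ÷ 50 g/eq = 56.7 eq.
Each mole of Na₂CO₃ supplies 2 eq, so 56.7 / 2 = 28.35 mol.
Mass: 28.35 mol × 106 g/mol = 3005 g.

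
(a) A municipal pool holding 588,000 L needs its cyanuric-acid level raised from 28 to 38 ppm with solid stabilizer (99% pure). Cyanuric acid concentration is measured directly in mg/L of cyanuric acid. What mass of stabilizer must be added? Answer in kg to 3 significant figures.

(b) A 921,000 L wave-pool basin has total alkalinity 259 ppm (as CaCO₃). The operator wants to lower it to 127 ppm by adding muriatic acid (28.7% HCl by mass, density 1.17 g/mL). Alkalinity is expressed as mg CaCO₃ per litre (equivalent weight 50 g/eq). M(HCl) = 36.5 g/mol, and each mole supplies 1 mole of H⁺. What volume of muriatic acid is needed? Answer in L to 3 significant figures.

(a) 5.94 kg; (b) 264 L

(a) CYA to add: (38 − 28) = 10 mg/L × 588,000 L = 5880 g cyanuric acid.
(a) At 99% purity: 5880 / 0.99 = 5939 g product.

(b) Alkalinity to neutralize: (259 − 127) = 132 mg/L as CaCO₃ × 921,000 L = 121,600 g as CaCO₃.
(b) Equivalents of H⁺ required: 121,600 ÷ 50 g/eq = 2431 eq = 2431 mol HCl.
(b) Mass of HCl: 2431 × 36.5 = 88,750 g.
(b) Mass of 28.7% solution: 88,750 / 0.287 = 309,200 g.
(b) Volume: 309,200 g ÷ 1.17 g/mL = 264,300 mL.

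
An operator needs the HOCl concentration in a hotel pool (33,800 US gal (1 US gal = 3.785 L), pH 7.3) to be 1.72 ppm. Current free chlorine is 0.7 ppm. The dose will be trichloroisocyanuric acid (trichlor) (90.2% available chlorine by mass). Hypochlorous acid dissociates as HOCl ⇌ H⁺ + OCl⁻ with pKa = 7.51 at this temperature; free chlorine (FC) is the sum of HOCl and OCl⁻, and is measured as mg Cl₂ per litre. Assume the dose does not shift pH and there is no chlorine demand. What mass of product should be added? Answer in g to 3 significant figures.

Volume: 33,800 US gal × 3.785 L/gal = 127,933 L.
[OCl⁻]/[HOCl] = 10^(pH − pKa) = 10^(7.3 − 7.51) = 0.6166; fraction as HOCl = 1/(1 + 0.6166) = 0.6186.
Free chlorine required for 1.72 ppm HOCl: 1.72 / 0.6186 = 2.781 ppm.
FC to add: 2.781 − 0.7 = 2.081 mg/L as Cl₂.
Cl₂ equivalent: 2.081 mg/L × 127,933 L = 266.2 g.
Product at 90.2% available Cl: 266.2 / 0.902 = 295.1 g.

295 g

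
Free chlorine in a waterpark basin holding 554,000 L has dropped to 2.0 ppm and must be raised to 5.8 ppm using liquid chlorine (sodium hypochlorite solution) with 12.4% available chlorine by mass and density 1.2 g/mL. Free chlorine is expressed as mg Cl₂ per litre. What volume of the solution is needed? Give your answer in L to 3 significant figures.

Chlorine deficit: 5.8 − 2.0 = 3.8 ppm = 3.8 mg/L as Cl₂.
Cl₂ equivalent needed: 3.8 mg/L × 554,000 L = 2,105,000 mg = 2105 g.
Product at 12.4% available chlorine: 2105 / 0.124 = 16,980 g.
Volume at density 1.2 g/mL: 16,980 g ÷ 1.2 g/mL = 14,150 mL.

14.1 L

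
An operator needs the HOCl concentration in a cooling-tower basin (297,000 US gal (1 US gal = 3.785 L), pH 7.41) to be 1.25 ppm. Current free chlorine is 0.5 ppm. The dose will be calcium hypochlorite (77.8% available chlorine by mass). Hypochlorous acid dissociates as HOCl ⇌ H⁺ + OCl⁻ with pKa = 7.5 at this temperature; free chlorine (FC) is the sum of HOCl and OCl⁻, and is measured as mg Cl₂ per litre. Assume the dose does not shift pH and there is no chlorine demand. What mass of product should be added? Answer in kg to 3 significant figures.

2.55 kg

Volume: 297,000 US gal × 3.785 L/gal = 1,124,145 L.
[OCl⁻]/[HOCl] = 10^(pH − pKa) = 10^(7.41 − 7.5) = 0.8128; fraction as HOCl = 1/(1 + 0.8128) = 0.5516.
Free chlorine required for 1.25 ppm HOCl: 1.25 / 0.5516 = 2.266 ppm.
FC to add: 2.266 − 0.5 = 1.766 mg/L as Cl₂.
Cl₂ equivalent: 1.766 mg/L × 1,124,145 L = 1985 g.
Product at 77.8% available Cl: 1985 / 0.778 = 2552 g.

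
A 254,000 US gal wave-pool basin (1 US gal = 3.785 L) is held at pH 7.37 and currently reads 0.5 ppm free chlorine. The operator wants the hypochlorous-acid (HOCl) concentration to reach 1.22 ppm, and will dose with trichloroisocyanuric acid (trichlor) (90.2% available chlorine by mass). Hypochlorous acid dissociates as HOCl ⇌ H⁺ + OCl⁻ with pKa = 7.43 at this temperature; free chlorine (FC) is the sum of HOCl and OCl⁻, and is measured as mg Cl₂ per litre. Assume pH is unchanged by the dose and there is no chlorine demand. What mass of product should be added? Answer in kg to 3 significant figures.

Volume: 254,000 US gal × 3.785 L/gal = 961,390 L.
[OCl⁻]/[HOCl] = 10^(pH − pKa) = 10^(7.37 − 7.43) = 0.871; fraction as HOCl = 1/(1 + 0.871) = 0.5345.
Free chlorine required for 1.22 ppm HOCl: 1.22 / 0.5345 = 2.283 ppm.
FC to add: 2.283 − 0.5 = 1.783 mg/L as Cl₂.
Cl₂ equivalent: 1.783 mg/L × 961,390 L = 1714 g.
Product at 90.2% available Cl: 1714 / 0.902 = 1900 g.

1.90 kg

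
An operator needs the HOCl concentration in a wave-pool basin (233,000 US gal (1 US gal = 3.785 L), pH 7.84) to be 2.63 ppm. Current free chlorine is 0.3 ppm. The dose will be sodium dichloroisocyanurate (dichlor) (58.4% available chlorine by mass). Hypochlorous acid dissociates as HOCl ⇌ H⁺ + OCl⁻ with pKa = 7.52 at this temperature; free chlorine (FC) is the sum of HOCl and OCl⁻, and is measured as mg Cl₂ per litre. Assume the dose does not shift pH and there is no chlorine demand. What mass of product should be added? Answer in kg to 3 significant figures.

11.8 kg

Volume: 233,000 US gal × 3.785 L/gal = 881,905 L.
[OCl⁻]/[HOCl] = 10^(pH − pKa) = 10^(7.84 − 7.52) = 2.089; fraction as HOCl = 1/(1 + 2.089) = 0.3237.
Free chlorine required for 2.63 ppm HOCl: 2.63 / 0.3237 = 8.125 ppm.
FC to add: 8.125 − 0.3 = 7.825 mg/L as Cl₂.
Cl₂ equivalent: 7.825 mg/L × 881,905 L = 6901 g.
Product at 58.4% available Cl: 6901 / 0.584 = 11,820 g.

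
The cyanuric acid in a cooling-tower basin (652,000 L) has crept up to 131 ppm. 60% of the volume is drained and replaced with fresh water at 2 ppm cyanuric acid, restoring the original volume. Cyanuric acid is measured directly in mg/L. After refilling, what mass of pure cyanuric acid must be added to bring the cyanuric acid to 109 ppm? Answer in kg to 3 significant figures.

After draining 60% and refilling: 131 × 0.40 + 2 × 0.60 = 53.6 ppm.
Deficit to target: 109 − 53.6 = 55.4 mg/L.
Mass: 55.4 mg/L × 652,000 L = 36,120 g cyanuric acid.

36.1 kg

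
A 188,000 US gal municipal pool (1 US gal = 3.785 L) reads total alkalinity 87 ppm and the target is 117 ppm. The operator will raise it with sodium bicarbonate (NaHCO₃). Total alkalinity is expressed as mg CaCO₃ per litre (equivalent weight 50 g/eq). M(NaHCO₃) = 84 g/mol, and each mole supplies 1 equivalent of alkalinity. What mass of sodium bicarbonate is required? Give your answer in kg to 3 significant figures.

35.9 kg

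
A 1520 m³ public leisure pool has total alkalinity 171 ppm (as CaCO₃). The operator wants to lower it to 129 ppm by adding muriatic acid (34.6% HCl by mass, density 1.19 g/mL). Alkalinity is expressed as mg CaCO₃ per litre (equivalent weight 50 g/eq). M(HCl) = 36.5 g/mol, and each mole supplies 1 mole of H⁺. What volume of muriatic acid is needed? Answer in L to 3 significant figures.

113 L

Volume: 1520 m³ = 1,520,000 L.
Alkalinity to neutralize: (171 − 129) = 42 mg/L as CaCO₃ × 1,520,000 L = 63,840 g as CaCO₃.
Equivalents of H⁺ required: 63,840 ÷ 50 g/eq = 1277 eq = 1277 mol HCl.
Mass of HCl: 1277 × 36.5 = 46,600 g.
Mass of 34.6% solution: 46,600 / 0.346 = 134,700 g.
Volume: 134,700 g ÷ 1.19 g/mL = 113,200 mL.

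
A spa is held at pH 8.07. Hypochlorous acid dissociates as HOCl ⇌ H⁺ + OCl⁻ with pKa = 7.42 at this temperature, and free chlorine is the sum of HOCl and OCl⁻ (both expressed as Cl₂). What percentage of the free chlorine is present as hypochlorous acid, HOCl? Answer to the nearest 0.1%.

18.3%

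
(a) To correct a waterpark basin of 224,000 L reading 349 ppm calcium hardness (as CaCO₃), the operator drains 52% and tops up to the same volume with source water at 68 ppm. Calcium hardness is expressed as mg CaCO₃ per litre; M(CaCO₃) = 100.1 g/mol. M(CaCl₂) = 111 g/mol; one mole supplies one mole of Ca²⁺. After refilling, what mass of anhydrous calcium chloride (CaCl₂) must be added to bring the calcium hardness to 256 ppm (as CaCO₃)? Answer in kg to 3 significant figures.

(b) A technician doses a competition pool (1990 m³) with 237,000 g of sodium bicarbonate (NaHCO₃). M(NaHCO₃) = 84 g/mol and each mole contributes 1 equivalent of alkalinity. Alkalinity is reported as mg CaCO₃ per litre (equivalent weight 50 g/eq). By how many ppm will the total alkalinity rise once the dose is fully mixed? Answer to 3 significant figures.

(a) After draining 52% and refilling: 349 × 0.48 + 68 × 0.52 = 202.88 ppm.
(a) Deficit to target: 256 − 202.88 = 53.12 mg/L.
(a) As CaCO₃: 53.12 mg/L × 224,000 L = 11,900 g; ÷ 100.1 = 118.9 mol Ca²⁺.
(a) Mass: 118.9 × 111 = 13,190 g.

(b) Volume: 1990 m³ = 1,990,000 L.
(b) Moles of NaHCO₃: 237,000 g ÷ 84 g/mol = 2821 mol → 2821 eq of alkalinity.
(b) As CaCO₃: 2821 eq × 50 g/eq = 141,100 g.
(b) Rise: 141,100 g / 1,990,000 L × 1000 = 70.89 mg/L.

(a) 13.2 kg; (b) 70.9 ppm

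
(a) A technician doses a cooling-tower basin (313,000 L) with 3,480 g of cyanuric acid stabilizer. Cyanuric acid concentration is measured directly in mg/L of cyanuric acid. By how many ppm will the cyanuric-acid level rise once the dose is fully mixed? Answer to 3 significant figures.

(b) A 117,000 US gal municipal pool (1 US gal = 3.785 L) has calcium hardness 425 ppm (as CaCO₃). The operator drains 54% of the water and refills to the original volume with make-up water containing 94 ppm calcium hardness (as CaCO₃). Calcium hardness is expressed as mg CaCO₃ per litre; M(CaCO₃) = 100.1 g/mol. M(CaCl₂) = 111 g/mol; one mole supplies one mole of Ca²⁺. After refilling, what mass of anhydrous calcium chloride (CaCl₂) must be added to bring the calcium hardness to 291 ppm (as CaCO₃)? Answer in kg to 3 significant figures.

(a) Rise: 3,480 g / 313,000 L × 1000 = 11.12 mg/L.

(b) Volume: 117,000 US gal × 3.785 L/gal = 442,845 L.
(b) After draining 54% and refilling: 425 × 0.46 + 94 × 0.54 = 246.26 ppm.
(b) Deficit to target: 291 − 246.26 = 44.74 mg/L.
(b) As CaCO₃: 44.74 mg/L × 442,845 L = 19,810 g; ÷ 100.1 = 197.9 mol Ca²⁺.
(b) Mass: 197.9 × 111 = 21,970 g.

(a) 11.1 ppm; (b) 22.0 kg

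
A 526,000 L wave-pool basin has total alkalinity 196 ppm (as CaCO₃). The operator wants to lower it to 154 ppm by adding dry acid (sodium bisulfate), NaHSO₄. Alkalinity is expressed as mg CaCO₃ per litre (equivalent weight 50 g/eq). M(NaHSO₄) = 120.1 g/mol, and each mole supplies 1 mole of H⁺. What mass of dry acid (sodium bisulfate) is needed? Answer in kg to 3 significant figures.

Alkalinity to neutralize: (196 − 154) = 42 mg/L as CaCO₃ × 526,000 L = 22,090 g as CaCO₃.
Equivalents of H⁺ required: 22,090 ÷ 50 g/eq = 441.8 eq = 441.8 mol NaHSO₄.
Mass of NaHSO₄: 441.8 × 120.1 = 53,060 g.

53.1 kg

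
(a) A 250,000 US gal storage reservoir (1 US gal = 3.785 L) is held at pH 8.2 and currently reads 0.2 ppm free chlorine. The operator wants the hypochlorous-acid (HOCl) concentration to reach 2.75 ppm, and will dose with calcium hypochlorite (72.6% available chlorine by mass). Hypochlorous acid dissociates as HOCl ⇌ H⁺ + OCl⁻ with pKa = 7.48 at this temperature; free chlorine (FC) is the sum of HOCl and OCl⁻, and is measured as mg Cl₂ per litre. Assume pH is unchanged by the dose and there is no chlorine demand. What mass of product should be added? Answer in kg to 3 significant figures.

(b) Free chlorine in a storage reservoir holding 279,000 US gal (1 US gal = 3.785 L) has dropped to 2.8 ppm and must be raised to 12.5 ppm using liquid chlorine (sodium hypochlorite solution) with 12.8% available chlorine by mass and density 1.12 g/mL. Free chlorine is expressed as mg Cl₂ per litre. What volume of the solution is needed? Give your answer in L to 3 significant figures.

(a) 22.1 kg; (b) 71.5 L

(a) Volume: 250,000 US gal × 3.785 L/gal = 946,250 L.
(a) [OCl⁻]/[HOCl] = 10^(pH − pKa) = 10^(8.2 − 7.48) = 5.248; fraction as HOCl = 1/(1 + 5.248) = 0.16.
(a) Free chlorine required for 2.75 ppm HOCl: 2.75 / 0.16 = 17.18 ppm.
(a) FC to add: 17.18 − 0.2 = 16.98 mg/L as Cl₂.
(a) Cl₂ equivalent: 16.98 mg/L × 946,250 L = 16,070 g.
(a) Product at 72.6% available Cl: 16,070 / 0.726 = 22,130 g.

(b) Volume: 279,000 US gal × 3.785 L/gal = 1,056,015 L.
(b) Chlorine deficit: 12.5 − 2.8 = 9.7 ppm = 9.7 mg/L as Cl₂.
(b) Cl₂ equivalent needed: 9.7 mg/L × 1,056,015 L = 10,240,000 mg = 10,240 g.
(b) Product at 12.8% available chlorine: 10,240 / 0.128 = 80,030 g.
(b) Volume at density 1.12 g/mL: 80,030 g ÷ 1.12 g/mL = 71,450 mL.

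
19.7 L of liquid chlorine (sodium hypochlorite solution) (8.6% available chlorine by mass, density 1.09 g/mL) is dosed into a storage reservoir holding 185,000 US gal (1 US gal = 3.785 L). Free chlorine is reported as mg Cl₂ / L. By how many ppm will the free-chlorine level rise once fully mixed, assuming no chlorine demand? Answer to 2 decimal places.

Volume: 185,000 US gal × 3.785 L/gal = 700,225 L.
Mass of solution: 19.7 L × 1000 mL/L × 1.09 g/mL = 21,470 g.
Available chlorine delivered: 21,470 g × 0.086 = 1847 g as Cl₂.
Concentration rise: 1847 g / 700,225 L = 2.637 mg/L = 2.64 ppm.

2.64 ppm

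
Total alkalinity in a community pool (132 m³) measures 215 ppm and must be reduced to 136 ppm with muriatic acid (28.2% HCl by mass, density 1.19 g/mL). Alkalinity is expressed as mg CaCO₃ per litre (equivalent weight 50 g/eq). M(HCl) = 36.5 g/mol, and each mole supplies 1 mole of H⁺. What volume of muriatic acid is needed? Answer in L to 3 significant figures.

22.7 L

Volume: 132 m³ = 132,000 L.
Alkalinity to neutralize: (215 − 136) = 79 mg/L as CaCO₃ × 132,000 L = 10,430 g as CaCO₃.
Equivalents of H⁺ required: 10,430 ÷ 50 g/eq = 208.6 eq = 208.6 mol HCl.
Mass of HCl: 208.6 × 36.5 = 7612 g.
Mass of 28.2% solution: 7612 / 0.282 = 26,990 g.
Volume: 26,990 g ÷ 1.19 g/mL = 22,680 mL.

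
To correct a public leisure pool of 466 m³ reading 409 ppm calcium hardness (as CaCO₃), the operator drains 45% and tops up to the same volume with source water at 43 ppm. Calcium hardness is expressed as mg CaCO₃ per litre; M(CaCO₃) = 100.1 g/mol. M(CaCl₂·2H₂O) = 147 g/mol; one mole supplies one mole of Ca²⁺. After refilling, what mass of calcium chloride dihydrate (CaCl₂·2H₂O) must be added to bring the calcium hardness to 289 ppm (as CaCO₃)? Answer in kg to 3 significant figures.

30.6 kg

Volume: 466 m³ = 466,000 L.
After draining 45% and refilling: 409 × 0.55 + 43 × 0.45 = 244.3 ppm.
Deficit to target: 289 − 244.3 = 44.7 mg/L.
As CaCO₃: 44.7 mg/L × 466,000 L = 20,830 g; ÷ 100.1 = 208.1 mol Ca²⁺.
Mass: 208.1 × 147 = 30,590 g.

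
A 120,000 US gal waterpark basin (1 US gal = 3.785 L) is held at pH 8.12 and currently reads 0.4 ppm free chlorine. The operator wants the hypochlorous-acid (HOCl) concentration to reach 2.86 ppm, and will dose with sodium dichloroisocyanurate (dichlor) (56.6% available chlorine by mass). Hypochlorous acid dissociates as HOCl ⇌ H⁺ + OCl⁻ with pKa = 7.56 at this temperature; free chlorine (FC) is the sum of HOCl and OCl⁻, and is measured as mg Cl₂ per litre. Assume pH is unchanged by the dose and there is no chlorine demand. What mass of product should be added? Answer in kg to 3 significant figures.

Volume: 120,000 US gal × 3.785 L/gal = 454,200 L.
[OCl⁻]/[HOCl] = 10^(pH − pKa) = 10^(8.12 − 7.56) = 3.631; fraction as HOCl = 1/(1 + 3.631) = 0.2159.
Free chlorine required for 2.86 ppm HOCl: 2.86 / 0.2159 = 13.24 ppm.
FC to add: 13.24 − 0.4 = 12.84 mg/L as Cl₂.
Cl₂ equivalent: 12.84 mg/L × 454,200 L = 5834 g.
Product at 56.6% available Cl: 5834 / 0.566 = 10,310 g.

10.3 kg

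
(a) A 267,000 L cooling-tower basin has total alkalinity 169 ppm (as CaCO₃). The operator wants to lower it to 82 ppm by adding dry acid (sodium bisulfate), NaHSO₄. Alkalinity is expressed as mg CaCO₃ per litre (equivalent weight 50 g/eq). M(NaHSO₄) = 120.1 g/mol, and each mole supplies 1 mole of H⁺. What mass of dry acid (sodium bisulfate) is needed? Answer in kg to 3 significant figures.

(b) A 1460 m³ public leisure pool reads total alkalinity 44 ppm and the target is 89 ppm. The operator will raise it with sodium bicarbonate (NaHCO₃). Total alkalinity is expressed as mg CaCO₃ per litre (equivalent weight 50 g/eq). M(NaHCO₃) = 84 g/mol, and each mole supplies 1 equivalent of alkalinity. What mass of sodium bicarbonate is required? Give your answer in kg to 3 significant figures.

(a) Alkalinity to neutralize: (169 − 82) = 87 mg/L as CaCO₃ × 267,000 L = 23,230 g as CaCO₃.
(a) Equivalents of H⁺ required: 23,230 ÷ 50 g/eq = 464.6 eq = 464.6 mol NaHSO₄.
(a) Mass of NaHSO₄: 464.6 × 120.1 = 55,800 g.

(b) Volume: 1460 m³ = 1,460,000 L.
(b) Alkalinity to add: (89 − 44) = 45 mg/L as CaCO₃ × 1,460,000 L = 65,700 g as CaCO₃.
(b) Equivalents: 65,700 g ÷ 50 g/eq = 1314 eq.
(b) NaHCO₃ supplies 1 eq per mole → 1314 mol.
(b) Mass: 1314 mol × 84 g/mol = 110,400 g.

(a) 55.8 kg; (b) 110 kg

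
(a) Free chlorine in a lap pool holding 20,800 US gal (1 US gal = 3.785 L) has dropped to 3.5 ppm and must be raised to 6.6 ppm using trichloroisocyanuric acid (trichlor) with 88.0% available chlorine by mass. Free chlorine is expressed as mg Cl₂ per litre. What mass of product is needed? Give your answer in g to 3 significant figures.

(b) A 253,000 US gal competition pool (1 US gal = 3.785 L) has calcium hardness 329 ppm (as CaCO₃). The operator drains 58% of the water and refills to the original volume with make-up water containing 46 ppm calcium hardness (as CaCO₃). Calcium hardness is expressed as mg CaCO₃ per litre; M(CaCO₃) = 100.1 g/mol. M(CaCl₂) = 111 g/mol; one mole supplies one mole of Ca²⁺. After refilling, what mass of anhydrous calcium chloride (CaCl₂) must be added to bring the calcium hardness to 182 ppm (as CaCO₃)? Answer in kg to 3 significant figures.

(a) Volume: 20,800 US gal × 3.785 L/gal = 78,728 L.
(a) Chlorine deficit: 6.6 − 3.5 = 3.1 ppm = 3.1 mg/L as Cl₂.
(a) Cl₂ equivalent needed: 3.1 mg/L × 78,728 L = 244,100 mg = 244.1 g.
(a) Product at 88.0% available chlorine: 244.1 / 0.88 = 277.3 g.

(b) Volume: 253,000 US gal × 3.785 L/gal = 957,605 L.
(b) After draining 58% and refilling: 329 × 0.42 + 46 × 0.58 = 164.86 ppm.
(b) Deficit to target: 182 − 164.86 = 17.14 mg/L.
(b) As CaCO₃: 17.14 mg/L × 957,605 L = 16,410 g; ÷ 100.1 = 164 mol Ca²⁺.
(b) Mass: 164 × 111 = 18,200 g.

(a) 277 g; (b) 18.2 kg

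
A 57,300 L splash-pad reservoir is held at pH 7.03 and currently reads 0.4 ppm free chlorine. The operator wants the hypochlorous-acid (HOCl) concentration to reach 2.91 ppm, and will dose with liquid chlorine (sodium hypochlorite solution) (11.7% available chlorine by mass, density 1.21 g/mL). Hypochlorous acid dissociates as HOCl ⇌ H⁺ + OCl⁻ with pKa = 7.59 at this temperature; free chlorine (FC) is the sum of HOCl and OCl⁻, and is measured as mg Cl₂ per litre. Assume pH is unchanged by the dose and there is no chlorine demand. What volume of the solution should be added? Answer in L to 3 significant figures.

1.34 L

[OCl⁻]/[HOCl] = 10^(pH − pKa) = 10^(7.03 − 7.59) = 0.2754; fraction as HOCl = 1/(1 + 0.2754) = 0.7841.
Free chlorine required for 2.91 ppm HOCl: 2.91 / 0.7841 = 3.711 ppm.
FC to add: 3.711 − 0.4 = 3.311 mg/L as Cl₂.
Cl₂ equivalent: 3.311 mg/L × 57,300 L = 189.7 g.
Product at 11.7% available Cl: 189.7 / 0.117 = 1622 g.
Volume: 1622 g ÷ 1.21 g/mL = 1340 mL.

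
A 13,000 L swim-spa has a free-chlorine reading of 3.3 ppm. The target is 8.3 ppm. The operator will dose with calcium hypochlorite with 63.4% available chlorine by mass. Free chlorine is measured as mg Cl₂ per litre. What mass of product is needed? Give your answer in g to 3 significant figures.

103 g

Chlorine deficit: 8.3 − 3.3 = 5 ppm = 5 mg/L as Cl₂.
Cl₂ equivalent needed: 5 mg/L × 13,000 L = 65,000 mg = 65 g.
Product at 63.4% available chlorine: 65 / 0.634 = 102.5 g.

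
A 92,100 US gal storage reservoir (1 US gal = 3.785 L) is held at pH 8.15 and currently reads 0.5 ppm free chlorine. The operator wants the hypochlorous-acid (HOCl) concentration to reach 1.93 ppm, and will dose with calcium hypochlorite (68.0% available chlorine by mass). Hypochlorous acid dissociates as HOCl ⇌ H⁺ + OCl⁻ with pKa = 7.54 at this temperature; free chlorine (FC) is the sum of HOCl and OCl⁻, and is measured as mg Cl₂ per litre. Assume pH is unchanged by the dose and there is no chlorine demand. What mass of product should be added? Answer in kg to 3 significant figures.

Volume: 92,100 US gal × 3.785 L/gal = 348,598 L.
[OCl⁻]/[HOCl] = 10^(pH − pKa) = 10^(8.15 − 7.54) = 4.074; fraction as HOCl = 1/(1 + 4.074) = 0.1971.
Free chlorine required for 1.93 ppm HOCl: 1.93 / 0.1971 = 9.792 ppm.
FC to add: 9.792 − 0.5 = 9.292 mg/L as Cl₂.
Cl₂ equivalent: 9.292 mg/L × 348,598 L = 3239 g.
Product at 68.0% available Cl: 3239 / 0.68 = 4764 g.

4.76 kg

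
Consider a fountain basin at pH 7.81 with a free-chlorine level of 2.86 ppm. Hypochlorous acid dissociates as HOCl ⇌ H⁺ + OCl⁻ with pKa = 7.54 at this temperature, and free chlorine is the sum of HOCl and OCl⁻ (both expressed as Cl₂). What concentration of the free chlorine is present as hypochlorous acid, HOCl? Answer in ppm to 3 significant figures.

[OCl⁻]/[HOCl] = 10^(pH − pKa) = 10^(7.81 − 7.54) = 10^0.27 = 1.862.
Fraction as HOCl = 1 / (1 + 1.862) = 0.3494.
HOCl = 0.3494 × 2.86 ppm = 0.9993 ppm.

0.999 ppm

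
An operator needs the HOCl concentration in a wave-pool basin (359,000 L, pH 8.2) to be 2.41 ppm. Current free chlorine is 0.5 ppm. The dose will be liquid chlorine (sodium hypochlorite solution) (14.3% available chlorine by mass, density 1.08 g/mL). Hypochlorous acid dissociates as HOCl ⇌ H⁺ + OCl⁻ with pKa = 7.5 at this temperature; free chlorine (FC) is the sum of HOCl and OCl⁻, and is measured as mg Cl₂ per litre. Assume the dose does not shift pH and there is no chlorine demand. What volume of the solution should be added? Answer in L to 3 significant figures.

[OCl⁻]/[HOCl] = 10^(pH − pKa) = 10^(8.2 − 7.5) = 5.012; fraction as HOCl = 1/(1 + 5.012) = 0.1663.
Free chlorine required for 2.41 ppm HOCl: 2.41 / 0.1663 = 14.49 ppm.
FC to add: 14.49 − 0.5 = 13.99 mg/L as Cl₂.
Cl₂ equivalent: 13.99 mg/L × 359,000 L = 5022 g.
Product at 14.3% available Cl: 5022 / 0.143 = 35,120 g.
Volume: 35,120 g ÷ 1.08 g/mL = 32,520 mL.

32.5 L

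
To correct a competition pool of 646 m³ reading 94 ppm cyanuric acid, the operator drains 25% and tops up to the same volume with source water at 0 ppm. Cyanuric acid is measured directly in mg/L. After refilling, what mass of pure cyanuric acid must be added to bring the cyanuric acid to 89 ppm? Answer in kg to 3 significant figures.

Volume: 646 m³ = 646,000 L.
After draining 25% and refilling: 94 × 0.75 + 0 × 0.25 = 70.5 ppm.
Deficit to target: 89 − 70.5 = 18.5 mg/L.
Mass: 18.5 mg/L × 646,000 L = 11,950 g cyanuric acid.

12.0 kg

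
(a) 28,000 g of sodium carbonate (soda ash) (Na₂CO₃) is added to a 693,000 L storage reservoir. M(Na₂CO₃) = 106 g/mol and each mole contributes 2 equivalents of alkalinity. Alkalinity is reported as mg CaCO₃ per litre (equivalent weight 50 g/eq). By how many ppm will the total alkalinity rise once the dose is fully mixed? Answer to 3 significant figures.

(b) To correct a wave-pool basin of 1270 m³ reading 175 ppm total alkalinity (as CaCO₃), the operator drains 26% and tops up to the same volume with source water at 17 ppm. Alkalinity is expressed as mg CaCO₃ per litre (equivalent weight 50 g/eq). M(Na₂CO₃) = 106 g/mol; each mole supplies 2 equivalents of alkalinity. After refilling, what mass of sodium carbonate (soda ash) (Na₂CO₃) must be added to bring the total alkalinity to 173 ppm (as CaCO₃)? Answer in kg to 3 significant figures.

(a) Moles of Na₂CO₃: 28,000 g ÷ 106 g/mol = 264.2 mol → 528.3 eq of alkalinity.
(a) As CaCO₃: 528.3 eq × 50 g/eq = 26,420 g.
(a) Rise: 26,420 g / 693,000 L × 1000 = 38.12 mg/L.

(b) Volume: 1270 m³ = 1,270,000 L.
(b) After draining 26% and refilling: 175 × 0.74 + 17 × 0.26 = 133.92 ppm.
(b) Deficit to target: 173 − 133.92 = 39.08 mg/L.
(b) As CaCO₃: 39.08 mg/L × 1,270,000 L = 49,630 g; ÷ 50 g/eq ÷ 2 = 496.3 mol Na₂CO₃.
(b) Mass: 496.3 × 106 = 52,610 g.

(a) 38.1 ppm; (b) 52.6 kg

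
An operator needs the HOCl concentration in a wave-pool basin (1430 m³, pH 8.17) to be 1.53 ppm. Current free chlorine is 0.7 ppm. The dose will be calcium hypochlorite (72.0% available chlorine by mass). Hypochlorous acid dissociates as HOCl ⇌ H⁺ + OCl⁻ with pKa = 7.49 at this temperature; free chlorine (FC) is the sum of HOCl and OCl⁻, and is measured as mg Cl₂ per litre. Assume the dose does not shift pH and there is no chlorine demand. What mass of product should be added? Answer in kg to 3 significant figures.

Volume: 1430 m³ = 1,430,000 L.
[OCl⁻]/[HOCl] = 10^(pH − pKa) = 10^(8.17 − 7.49) = 4.786; fraction as HOCl = 1/(1 + 4.786) = 0.1728.
Free chlorine required for 1.53 ppm HOCl: 1.53 / 0.1728 = 8.853 ppm.
FC to add: 8.853 − 0.7 = 8.153 mg/L as Cl₂.
Cl₂ equivalent: 8.153 mg/L × 1,430,000 L = 11,660 g.
Product at 72.0% available Cl: 11,660 / 0.72 = 16,190 g.

16.2 kg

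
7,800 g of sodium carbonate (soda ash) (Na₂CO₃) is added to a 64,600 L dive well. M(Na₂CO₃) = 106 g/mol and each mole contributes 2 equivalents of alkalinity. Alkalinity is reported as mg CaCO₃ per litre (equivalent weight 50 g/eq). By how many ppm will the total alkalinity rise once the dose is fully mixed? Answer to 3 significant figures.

114 ppm

Moles of Na₂CO₃: 7,800 g ÷ 106 g/mol = 73.58 mol → 147.2 eq of alkalinity.
As CaCO₃: 147.2 eq × 50 g/eq = 7358 g.
Rise: 7358 g / 64,600 L × 1000 = 113.9 mg/L.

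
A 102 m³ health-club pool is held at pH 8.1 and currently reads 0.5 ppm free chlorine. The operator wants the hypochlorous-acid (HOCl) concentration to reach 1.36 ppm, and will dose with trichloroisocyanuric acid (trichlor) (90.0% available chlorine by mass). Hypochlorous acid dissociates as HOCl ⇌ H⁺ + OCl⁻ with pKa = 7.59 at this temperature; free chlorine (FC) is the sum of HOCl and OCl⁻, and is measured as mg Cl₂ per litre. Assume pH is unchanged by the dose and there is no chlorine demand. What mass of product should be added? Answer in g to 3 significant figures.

Volume: 102 m³ = 102,000 L.
[OCl⁻]/[HOCl] = 10^(pH − pKa) = 10^(8.1 − 7.59) = 3.236; fraction as HOCl = 1/(1 + 3.236) = 0.2361.
Free chlorine required for 1.36 ppm HOCl: 1.36 / 0.2361 = 5.761 ppm.
FC to add: 5.761 − 0.5 = 5.261 mg/L as Cl₂.
Cl₂ equivalent: 5.261 mg/L × 102,000 L = 536.6 g.
Product at 90.0% available Cl: 536.6 / 0.9 = 596.2 g.

596 g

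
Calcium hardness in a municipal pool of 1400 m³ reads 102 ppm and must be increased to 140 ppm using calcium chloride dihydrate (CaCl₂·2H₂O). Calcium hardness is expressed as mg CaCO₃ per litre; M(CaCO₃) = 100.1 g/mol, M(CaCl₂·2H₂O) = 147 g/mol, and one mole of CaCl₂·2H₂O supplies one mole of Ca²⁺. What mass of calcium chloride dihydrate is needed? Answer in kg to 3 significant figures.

78.1 kg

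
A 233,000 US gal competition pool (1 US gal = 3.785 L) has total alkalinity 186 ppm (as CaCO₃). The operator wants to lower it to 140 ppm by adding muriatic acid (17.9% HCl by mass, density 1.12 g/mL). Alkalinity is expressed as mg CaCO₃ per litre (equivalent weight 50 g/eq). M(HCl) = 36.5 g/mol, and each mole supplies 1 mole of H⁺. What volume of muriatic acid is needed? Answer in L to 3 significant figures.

148 L

Volume: 233,000 US gal × 3.785 L/gal = 881,905 L.
Alkalinity to neutralize: (186 − 140) = 46 mg/L as CaCO₃ × 881,905 L = 40,570 g as CaCO₃.
Equivalents of H⁺ required: 40,570 ÷ 50 g/eq = 811.4 eq = 811.4 mol HCl.
Mass of HCl: 811.4 × 36.5 = 29,610 g.
Mass of 17.9% solution: 29,610 / 0.179 = 165,400 g.
Volume: 165,400 g ÷ 1.12 g/mL = 147,700 mL.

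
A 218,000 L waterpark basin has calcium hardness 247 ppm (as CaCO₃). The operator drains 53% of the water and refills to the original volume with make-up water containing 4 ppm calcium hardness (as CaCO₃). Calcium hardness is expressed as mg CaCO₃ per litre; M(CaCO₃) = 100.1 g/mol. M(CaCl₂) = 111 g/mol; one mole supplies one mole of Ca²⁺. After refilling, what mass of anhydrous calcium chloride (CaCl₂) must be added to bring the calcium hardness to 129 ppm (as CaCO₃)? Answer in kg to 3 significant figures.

2.61 kg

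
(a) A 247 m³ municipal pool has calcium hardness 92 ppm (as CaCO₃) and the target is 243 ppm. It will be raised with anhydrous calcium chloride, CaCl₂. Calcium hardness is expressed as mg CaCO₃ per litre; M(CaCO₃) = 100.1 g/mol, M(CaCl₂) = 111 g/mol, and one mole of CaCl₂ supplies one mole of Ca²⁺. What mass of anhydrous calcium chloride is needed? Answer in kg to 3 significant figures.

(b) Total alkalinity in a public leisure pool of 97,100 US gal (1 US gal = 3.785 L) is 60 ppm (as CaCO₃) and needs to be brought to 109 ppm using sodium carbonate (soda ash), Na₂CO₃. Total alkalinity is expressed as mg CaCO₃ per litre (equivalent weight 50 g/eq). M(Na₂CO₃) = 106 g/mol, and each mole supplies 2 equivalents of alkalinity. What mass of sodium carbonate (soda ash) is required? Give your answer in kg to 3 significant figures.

(a) Volume: 247 m³ = 247,000 L.
(a) Hardness to add: (243 − 92) = 151 mg/L as CaCO₃ × 247,000 L = 37,300 g as CaCO₃.
(a) Moles of Ca²⁺ (1 mol Ca²⁺ ≡ 1 mol CaCO₃): 37,300 / 100.1 g/mol = 372.6 mol.
(a) Mass of CaCl₂: 372.6 × 111 = 41,360 g.

(b) Volume: 97,100 US gal × 3.785 L/gal = 367,524 L.
(b) Alkalinity to add: (109 − 60) = 49 mg/L as CaCO₃ × 367,524 L = 18,010 g as CaCO₃.
(b) Equivalents: 18,010 g ÷ 50 g/eq = 360.2 eq.
(b) Each mole of Na₂CO₃ supplies 2 eq, so 360.2 / 2 = 180.1 mol.
(b) Mass: 180.1 mol × 106 g/mol = 19,090 g.

(a) 41.4 kg; (b) 19.1 kg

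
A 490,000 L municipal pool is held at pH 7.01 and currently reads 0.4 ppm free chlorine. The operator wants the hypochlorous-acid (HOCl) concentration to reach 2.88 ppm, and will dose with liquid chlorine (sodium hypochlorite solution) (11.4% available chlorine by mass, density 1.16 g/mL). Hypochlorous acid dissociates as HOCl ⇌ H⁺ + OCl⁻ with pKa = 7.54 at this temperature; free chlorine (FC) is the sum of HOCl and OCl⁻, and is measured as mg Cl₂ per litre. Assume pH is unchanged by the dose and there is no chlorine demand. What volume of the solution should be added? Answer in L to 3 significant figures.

12.3 L

[OCl⁻]/[HOCl] = 10^(pH − pKa) = 10^(7.01 − 7.54) = 0.2951; fraction as HOCl = 1/(1 + 0.2951) = 0.7721.
Free chlorine required for 2.88 ppm HOCl: 2.88 / 0.7721 = 3.73 ppm.
FC to add: 3.73 − 0.4 = 3.33 mg/L as Cl₂.
Cl₂ equivalent: 3.33 mg/L × 490,000 L = 1632 g.
Product at 11.4% available Cl: 1632 / 0.114 = 14,310 g.
Volume: 14,310 g ÷ 1.16 g/mL = 12,340 mL.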